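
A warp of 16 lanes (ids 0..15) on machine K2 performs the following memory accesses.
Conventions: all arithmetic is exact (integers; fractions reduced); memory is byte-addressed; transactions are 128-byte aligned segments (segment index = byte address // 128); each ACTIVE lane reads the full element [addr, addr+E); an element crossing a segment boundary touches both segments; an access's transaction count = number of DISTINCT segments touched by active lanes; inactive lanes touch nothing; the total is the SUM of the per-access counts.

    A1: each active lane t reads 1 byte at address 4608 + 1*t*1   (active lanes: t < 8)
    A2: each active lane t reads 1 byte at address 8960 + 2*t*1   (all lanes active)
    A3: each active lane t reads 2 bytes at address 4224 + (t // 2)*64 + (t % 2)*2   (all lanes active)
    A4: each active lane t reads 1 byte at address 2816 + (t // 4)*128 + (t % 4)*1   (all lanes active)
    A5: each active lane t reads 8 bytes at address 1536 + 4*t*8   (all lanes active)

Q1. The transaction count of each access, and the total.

A1: 1 transaction
A2: 1 transaction
A3: 4 transactions
A4: 4 transactions
A5: 4 transactions

Answer: 1,1,4,4,4; total 14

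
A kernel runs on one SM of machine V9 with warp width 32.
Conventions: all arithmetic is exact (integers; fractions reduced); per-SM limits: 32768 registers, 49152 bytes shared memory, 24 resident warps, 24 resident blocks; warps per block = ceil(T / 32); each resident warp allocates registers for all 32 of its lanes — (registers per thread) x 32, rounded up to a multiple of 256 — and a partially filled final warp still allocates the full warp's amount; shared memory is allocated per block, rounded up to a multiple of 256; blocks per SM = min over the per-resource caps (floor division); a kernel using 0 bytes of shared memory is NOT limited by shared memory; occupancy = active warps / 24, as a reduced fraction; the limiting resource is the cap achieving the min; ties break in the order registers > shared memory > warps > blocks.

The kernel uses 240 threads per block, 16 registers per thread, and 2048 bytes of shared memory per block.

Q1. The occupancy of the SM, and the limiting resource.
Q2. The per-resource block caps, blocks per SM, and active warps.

Answer: occupancy 1, limited by warps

registers: 8 blocks
shared memory: 24 blocks
warps: 3 blocks
blocks: 24 blocks

Answer: 3 blocks, 24 active warps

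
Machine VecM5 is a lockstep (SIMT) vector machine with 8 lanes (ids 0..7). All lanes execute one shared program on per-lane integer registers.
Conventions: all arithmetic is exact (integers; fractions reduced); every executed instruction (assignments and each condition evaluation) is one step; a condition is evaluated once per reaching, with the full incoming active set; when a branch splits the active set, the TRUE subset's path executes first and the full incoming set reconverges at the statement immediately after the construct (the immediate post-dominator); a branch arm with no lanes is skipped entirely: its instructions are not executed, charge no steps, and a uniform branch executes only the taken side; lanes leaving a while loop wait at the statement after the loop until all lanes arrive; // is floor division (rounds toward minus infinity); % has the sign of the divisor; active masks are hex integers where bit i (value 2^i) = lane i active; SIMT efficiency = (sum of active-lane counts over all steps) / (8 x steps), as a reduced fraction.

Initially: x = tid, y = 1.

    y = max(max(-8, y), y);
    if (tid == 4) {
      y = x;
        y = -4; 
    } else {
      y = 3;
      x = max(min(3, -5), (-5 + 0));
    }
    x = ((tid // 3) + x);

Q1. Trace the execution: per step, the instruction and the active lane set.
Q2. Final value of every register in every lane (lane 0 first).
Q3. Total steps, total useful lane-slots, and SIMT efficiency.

step 0: y <- max(max(-8, y), y)      0xff
step 1: eval (tid == 4)              0xff
step 2: y <- x                       0x10
step 3: y <- -4                      0x10
step 4: y <- 3                       0xef
step 5: x <- max(min(3, -5), (-5 + 0)) 0xef
step 6: x <- ((tid // 3) + x)        0xff

Answer: 7 steps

x: -5,-5,-5,-4,5,-4,-3,-3
y: 3,3,3,3,-4,3,3,3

steps = 7; useful = 40; efficiency = 40/56 = 5/7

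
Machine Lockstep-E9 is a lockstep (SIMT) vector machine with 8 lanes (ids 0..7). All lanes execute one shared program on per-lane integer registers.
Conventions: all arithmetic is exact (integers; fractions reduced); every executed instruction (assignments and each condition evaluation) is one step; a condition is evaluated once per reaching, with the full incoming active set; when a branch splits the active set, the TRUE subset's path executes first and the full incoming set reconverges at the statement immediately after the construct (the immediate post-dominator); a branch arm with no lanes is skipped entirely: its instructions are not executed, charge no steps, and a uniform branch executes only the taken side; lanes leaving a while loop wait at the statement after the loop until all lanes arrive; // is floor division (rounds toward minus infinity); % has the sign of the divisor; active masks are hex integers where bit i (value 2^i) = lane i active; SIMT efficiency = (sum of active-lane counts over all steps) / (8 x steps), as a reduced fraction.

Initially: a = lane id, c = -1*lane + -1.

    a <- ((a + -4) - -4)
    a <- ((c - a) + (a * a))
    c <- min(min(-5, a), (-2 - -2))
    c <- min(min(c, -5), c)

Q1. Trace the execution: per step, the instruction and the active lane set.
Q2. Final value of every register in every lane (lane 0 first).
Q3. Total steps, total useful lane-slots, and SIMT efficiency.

step 0: a <- ((a + -4) - -4)         0xff
step 1: a <- ((c - a) + (a * a))     0xff
step 2: c <- min(min(-5, a), (-2 - -2)) 0xff
step 3: c <- min(min(c, -5), c)      0xff

Answer: 4 steps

a: -1,-2,-1,2,7,14,23,34
c: -5,-5,-5,-5,-5,-5,-5,-5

steps = 4; useful = 32; efficiency = 32/32 = 1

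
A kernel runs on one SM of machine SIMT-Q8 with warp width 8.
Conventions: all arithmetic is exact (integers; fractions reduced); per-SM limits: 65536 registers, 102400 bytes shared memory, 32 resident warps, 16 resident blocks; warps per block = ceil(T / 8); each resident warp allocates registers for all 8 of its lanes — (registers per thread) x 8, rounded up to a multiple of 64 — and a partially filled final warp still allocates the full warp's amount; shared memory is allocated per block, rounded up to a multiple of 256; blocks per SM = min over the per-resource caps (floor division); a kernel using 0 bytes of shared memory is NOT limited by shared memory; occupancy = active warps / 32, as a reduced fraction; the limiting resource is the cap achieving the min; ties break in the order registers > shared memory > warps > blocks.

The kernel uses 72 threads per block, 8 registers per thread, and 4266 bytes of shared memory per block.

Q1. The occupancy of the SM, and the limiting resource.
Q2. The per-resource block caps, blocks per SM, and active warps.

Answer: occupancy 27/32, limited by warps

registers: 113 blocks
shared memory: 23 blocks
warps: 3 blocks
blocks: 16 blocks

Answer: 3 blocks, 27 active warps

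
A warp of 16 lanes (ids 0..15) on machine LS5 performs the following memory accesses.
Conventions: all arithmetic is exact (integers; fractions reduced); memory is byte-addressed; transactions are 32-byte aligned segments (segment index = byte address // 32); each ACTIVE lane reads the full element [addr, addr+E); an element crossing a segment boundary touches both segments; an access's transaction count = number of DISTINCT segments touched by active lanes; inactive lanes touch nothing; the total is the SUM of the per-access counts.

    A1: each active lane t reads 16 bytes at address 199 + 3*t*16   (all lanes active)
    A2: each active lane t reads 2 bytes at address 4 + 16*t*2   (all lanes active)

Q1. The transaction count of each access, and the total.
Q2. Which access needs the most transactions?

A1: 24 transactions
A2: 16 transactions

Answer: 24,16; total 40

Answer: A1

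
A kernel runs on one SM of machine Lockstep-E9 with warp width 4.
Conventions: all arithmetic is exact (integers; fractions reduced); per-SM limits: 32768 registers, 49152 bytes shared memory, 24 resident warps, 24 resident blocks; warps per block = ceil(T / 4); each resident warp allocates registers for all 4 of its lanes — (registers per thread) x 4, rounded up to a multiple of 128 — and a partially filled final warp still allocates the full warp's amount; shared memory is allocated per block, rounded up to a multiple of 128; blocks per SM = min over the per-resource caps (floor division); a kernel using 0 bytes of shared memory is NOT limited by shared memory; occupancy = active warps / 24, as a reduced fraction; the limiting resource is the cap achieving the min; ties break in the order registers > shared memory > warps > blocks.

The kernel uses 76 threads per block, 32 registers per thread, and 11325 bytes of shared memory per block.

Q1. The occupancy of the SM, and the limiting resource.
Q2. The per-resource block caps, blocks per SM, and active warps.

Answer: occupancy 19/24, limited by warps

registers: 13 blocks
shared memory: 4 blocks
warps: 1 block
blocks: 24 blocks

Answer: 1 block, 19 active warps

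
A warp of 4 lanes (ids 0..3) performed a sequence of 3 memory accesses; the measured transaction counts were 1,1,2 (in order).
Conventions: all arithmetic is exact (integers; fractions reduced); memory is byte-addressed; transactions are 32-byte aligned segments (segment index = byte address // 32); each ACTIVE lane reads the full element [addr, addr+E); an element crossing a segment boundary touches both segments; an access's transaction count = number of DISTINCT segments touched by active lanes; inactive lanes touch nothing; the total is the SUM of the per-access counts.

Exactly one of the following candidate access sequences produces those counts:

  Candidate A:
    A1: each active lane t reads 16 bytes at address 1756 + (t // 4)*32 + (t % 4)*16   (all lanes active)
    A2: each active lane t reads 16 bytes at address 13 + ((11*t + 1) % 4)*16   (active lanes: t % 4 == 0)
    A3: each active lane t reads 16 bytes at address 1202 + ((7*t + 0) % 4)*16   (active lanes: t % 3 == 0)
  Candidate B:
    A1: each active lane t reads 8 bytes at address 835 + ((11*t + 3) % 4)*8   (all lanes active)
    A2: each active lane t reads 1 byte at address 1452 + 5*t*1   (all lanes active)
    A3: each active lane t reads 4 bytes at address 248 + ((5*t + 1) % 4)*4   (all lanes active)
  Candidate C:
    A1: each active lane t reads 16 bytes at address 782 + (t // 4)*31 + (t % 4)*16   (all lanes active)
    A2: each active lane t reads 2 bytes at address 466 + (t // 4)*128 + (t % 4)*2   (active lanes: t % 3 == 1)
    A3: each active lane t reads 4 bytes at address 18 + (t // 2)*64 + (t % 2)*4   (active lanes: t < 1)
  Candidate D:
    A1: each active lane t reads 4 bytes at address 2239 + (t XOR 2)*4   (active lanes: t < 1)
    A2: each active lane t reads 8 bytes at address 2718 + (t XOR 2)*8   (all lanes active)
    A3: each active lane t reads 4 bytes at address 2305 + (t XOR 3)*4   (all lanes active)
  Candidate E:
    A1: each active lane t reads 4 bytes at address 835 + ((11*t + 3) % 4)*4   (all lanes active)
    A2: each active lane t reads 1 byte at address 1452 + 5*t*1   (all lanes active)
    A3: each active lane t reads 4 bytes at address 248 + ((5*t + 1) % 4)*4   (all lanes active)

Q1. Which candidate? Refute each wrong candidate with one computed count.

A: A1 gives 3 transactions, not 1
B: A1 gives 2 transactions, not 1
C: A1 gives 3 transactions, not 1
D: A2 gives 2 transactions, not 1
E: all counts match (1,1,2)

Answer: E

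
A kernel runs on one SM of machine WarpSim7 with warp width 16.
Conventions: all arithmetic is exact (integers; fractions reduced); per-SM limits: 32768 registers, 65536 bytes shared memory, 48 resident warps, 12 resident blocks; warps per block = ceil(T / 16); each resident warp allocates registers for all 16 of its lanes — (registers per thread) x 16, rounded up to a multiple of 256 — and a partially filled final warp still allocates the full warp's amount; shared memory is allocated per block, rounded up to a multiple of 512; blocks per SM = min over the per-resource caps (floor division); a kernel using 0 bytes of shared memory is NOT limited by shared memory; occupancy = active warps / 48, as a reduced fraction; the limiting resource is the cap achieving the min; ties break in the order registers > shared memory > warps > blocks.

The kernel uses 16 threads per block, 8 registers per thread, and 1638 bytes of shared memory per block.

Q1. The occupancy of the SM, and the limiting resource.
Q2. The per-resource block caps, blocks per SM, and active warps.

Answer: occupancy 1/4, limited by blocks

registers: 128 blocks
shared memory: 32 blocks
warps: 48 blocks
blocks: 12 blocks

Answer: 12 blocks, 12 active warps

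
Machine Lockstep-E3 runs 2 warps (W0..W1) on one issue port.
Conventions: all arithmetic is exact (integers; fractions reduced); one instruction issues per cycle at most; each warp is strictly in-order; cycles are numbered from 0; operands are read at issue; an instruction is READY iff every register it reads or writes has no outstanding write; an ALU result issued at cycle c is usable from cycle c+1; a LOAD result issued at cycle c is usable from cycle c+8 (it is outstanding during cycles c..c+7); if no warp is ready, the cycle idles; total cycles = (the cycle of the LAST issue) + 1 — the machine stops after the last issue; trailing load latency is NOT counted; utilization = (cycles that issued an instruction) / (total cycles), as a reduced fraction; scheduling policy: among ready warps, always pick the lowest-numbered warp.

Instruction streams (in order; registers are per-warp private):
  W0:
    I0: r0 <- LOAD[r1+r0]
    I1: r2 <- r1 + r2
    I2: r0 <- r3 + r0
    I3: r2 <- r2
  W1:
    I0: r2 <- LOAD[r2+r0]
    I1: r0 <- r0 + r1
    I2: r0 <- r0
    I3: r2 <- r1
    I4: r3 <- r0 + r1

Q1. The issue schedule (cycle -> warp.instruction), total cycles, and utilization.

cycle 0: W0.I0
cycle 1: W0.I1
cycle 2: W1.I0
cycle 3: W1.I1
cycle 4: W1.I2
cycle 5: idle
cycle 6: idle
cycle 7: idle
cycle 8: W0.I2
cycle 9: W0.I3
cycle 10: W1.I3
cycle 11: W1.I4

Answer: 12 cycles, utilization 3/4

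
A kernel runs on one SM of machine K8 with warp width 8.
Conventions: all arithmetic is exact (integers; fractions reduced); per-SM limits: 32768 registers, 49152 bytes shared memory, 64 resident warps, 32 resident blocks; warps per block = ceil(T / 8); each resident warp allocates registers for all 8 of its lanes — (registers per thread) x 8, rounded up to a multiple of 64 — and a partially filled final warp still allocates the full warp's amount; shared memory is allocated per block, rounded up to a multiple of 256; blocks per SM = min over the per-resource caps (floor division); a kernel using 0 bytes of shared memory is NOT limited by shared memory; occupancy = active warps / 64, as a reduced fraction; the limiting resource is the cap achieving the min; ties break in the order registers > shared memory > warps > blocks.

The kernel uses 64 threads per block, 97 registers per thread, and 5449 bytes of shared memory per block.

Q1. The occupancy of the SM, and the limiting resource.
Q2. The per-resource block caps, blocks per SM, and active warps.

Answer: occupancy 1/2, limited by registers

registers: 4 blocks
shared memory: 8 blocks
warps: 8 blocks
blocks: 32 blocks

Answer: 4 blocks, 32 active warps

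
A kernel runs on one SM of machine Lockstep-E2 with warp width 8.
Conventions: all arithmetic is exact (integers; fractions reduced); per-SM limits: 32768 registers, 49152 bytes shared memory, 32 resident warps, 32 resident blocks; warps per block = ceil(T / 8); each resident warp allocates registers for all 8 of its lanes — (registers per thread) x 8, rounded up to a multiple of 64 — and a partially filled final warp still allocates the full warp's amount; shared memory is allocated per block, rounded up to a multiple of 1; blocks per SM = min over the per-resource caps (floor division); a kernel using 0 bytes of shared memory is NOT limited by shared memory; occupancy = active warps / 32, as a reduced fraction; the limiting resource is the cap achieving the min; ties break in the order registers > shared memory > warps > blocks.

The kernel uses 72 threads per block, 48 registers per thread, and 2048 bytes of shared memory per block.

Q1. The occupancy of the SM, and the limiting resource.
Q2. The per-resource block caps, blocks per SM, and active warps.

Answer: occupancy 27/32, limited by warps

registers: 9 blocks
shared memory: 24 blocks
warps: 3 blocks
blocks: 32 blocks

Answer: 3 blocks, 27 active warps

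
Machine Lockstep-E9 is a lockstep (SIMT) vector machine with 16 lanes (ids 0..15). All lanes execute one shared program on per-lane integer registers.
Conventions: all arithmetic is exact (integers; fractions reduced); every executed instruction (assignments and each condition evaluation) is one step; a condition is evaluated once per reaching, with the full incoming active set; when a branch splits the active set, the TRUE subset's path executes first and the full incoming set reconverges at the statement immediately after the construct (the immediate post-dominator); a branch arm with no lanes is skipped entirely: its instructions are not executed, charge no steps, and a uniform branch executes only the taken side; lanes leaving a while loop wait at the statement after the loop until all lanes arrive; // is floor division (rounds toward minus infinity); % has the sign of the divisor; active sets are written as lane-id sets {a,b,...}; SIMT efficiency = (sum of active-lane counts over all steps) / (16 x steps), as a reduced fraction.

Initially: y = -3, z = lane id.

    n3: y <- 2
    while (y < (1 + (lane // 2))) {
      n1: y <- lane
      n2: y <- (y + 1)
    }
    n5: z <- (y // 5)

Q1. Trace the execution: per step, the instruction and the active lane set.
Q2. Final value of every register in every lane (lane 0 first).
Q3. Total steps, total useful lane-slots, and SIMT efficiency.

step 0: y <- 2                       {0,1,2,3,4,5,6,7,8,9,10,11,12,13,14,15}
step 1: eval (y < (1 + (lane // 2))) {0,1,2,3,4,5,6,7,8,9,10,11,12,13,14,15}
step 2: y <- lane                    {4,5,6,7,8,9,10,11,12,13,14,15}
step 3: y <- (y + 1)                 {4,5,6,7,8,9,10,11,12,13,14,15}
step 4: eval (y < (1 + (lane // 2))) {4,5,6,7,8,9,10,11,12,13,14,15}
step 5: z <- (y // 5)                {0,1,2,3,4,5,6,7,8,9,10,11,12,13,14,15}

Answer: 6 steps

y: 2,2,2,2,5,6,7,8,9,10,11,12,13,14,15,16
z: 0,0,0,0,1,1,1,1,1,2,2,2,2,2,3,3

steps = 6; useful = 84; efficiency = 84/96 = 7/8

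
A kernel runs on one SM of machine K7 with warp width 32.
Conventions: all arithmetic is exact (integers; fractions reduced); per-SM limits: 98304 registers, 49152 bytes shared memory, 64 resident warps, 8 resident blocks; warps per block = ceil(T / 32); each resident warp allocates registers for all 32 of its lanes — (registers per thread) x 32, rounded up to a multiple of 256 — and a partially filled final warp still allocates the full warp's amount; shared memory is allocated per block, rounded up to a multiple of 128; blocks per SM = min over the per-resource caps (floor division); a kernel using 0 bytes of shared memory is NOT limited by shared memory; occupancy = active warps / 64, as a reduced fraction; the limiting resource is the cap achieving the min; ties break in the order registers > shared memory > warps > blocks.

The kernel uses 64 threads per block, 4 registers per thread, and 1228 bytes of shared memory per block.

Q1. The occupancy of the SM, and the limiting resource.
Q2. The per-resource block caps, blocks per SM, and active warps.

Answer: occupancy 1/4, limited by blocks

registers: 192 blocks
shared memory: 38 blocks
warps: 32 blocks
blocks: 8 blocks

Answer: 8 blocks, 16 active warps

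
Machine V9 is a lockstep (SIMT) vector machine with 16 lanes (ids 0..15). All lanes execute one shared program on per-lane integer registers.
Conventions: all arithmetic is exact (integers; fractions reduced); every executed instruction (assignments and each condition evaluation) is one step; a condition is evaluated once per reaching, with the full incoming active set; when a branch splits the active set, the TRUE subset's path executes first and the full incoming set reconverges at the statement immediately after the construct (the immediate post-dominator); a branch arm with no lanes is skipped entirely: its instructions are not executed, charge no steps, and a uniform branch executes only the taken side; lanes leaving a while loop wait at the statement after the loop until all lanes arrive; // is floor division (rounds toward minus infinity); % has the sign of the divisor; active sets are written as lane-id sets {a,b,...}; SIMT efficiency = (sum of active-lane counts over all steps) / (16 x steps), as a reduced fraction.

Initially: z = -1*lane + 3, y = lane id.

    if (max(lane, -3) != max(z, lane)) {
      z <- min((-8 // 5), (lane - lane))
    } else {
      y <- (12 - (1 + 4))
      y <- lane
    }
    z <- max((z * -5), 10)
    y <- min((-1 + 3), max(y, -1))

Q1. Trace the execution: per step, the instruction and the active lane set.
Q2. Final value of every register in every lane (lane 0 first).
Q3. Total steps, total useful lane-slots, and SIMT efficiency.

step 0: eval (max(lane, -3) != max(z, lane)) {0,1,2,3,4,5,6,7,8,9,10,11,12,13,14,15}
step 1: z <- min((-8 // 5), (lane - lane)) {0,1}
step 2: y <- (12 - (1 + 4))          {2,3,4,5,6,7,8,9,10,11,12,13,14,15}
step 3: y <- lane                    {2,3,4,5,6,7,8,9,10,11,12,13,14,15}
step 4: z <- max((z * -5), 10)       {0,1,2,3,4,5,6,7,8,9,10,11,12,13,14,15}
step 5: y <- min((-1 + 3), max(y, -1)) {0,1,2,3,4,5,6,7,8,9,10,11,12,13,14,15}

Answer: 6 steps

z: 10,10,10,10,10,10,15,20,25,30,35,40,45,50,55,60
y: 0,1,2,2,2,2,2,2,2,2,2,2,2,2,2,2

steps = 6; useful = 78; efficiency = 78/96 = 13/16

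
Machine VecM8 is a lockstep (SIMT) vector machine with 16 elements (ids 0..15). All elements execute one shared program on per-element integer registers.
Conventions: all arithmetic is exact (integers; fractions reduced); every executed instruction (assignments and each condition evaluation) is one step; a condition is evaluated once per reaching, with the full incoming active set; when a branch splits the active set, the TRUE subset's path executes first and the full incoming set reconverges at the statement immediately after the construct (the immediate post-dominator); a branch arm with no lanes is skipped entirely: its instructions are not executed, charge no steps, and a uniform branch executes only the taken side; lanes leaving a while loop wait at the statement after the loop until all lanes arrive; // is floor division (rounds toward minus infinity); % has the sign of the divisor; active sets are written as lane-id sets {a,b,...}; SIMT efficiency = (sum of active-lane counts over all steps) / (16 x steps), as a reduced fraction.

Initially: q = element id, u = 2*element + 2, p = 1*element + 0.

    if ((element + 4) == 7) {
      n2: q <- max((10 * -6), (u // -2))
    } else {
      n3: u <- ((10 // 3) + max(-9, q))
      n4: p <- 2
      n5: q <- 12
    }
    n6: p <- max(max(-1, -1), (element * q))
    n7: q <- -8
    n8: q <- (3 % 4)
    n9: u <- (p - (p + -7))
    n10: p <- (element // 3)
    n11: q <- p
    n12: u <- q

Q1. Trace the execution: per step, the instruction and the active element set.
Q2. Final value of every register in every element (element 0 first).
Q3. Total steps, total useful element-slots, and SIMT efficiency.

step 0: eval ((element + 4) == 7)    {0,1,2,3,4,5,6,7,8,9,10,11,12,13,14,15}
step 1: q <- max((10 * -6), (u // -2)) {3}
step 2: u <- ((10 // 3) + max(-9, q)) {0,1,2,4,5,6,7,8,9,10,11,12,13,14,15}
step 3: p <- 2                       {0,1,2,4,5,6,7,8,9,10,11,12,13,14,15}
step 4: q <- 12                      {0,1,2,4,5,6,7,8,9,10,11,12,13,14,15}
step 5: p <- max(max(-1, -1), (element * q)) {0,1,2,3,4,5,6,7,8,9,10,11,12,13,14,15}
step 6: q <- -8                      {0,1,2,3,4,5,6,7,8,9,10,11,12,13,14,15}
step 7: q <- (3 % 4)                 {0,1,2,3,4,5,6,7,8,9,10,11,12,13,14,15}
step 8: u <- (p - (p + -7))          {0,1,2,3,4,5,6,7,8,9,10,11,12,13,14,15}
step 9: p <- (element // 3)          {0,1,2,3,4,5,6,7,8,9,10,11,12,13,14,15}
step 10: q <- p                       {0,1,2,3,4,5,6,7,8,9,10,11,12,13,14,15}
step 11: u <- q                       {0,1,2,3,4,5,6,7,8,9,10,11,12,13,14,15}

Answer: 12 steps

q: 0,0,0,1,1,1,2,2,2,3,3,3,4,4,4,5
u: 0,0,0,1,1,1,2,2,2,3,3,3,4,4,4,5
p: 0,0,0,1,1,1,2,2,2,3,3,3,4,4,4,5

steps = 12; useful = 174; efficiency = 174/192 = 29/32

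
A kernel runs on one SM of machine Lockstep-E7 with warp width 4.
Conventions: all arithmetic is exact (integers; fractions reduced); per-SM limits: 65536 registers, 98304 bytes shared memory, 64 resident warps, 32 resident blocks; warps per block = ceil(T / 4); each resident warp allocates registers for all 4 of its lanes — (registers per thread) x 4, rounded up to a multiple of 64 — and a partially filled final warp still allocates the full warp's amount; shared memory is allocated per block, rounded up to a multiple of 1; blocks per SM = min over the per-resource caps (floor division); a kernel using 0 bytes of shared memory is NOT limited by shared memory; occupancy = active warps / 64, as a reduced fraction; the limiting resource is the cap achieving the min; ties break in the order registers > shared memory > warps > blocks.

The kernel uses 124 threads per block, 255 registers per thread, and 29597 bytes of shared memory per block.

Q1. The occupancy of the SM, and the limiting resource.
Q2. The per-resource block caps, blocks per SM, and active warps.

Answer: occupancy 31/32, limited by registers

registers: 2 blocks
shared memory: 3 blocks
warps: 2 blocks
blocks: 32 blocks

Answer: 2 blocks, 62 active warps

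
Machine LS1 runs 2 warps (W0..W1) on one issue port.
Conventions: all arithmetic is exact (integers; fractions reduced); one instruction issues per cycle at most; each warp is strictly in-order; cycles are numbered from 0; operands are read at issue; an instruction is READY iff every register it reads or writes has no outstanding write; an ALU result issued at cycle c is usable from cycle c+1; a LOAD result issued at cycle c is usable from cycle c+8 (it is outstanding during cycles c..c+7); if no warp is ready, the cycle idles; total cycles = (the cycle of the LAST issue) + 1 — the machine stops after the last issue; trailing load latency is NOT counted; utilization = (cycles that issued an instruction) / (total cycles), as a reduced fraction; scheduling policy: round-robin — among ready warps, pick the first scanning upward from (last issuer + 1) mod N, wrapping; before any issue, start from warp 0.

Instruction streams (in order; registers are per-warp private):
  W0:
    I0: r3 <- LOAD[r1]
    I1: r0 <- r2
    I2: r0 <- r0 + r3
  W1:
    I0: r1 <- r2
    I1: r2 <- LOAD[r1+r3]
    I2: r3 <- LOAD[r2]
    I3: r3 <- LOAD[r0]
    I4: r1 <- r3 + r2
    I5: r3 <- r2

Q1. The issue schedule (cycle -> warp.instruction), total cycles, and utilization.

cycle 0: W0.I0
cycle 1: W1.I0
cycle 2: W0.I1
cycle 3: W1.I1
cycle 4: idle
cycle 5: idle
cycle 6: idle
cycle 7: idle
cycle 8: W0.I2
cycle 9: idle
cycle 10: idle
cycle 11: W1.I2
cycle 12: idle
cycle 13: idle
cycle 14: idle
cycle 15: idle
cycle 16: idle
cycle 17: idle
cycle 18: idle
cycle 19: W1.I3
cycle 20: idle
cycle 21: idle
cycle 22: idle
cycle 23: idle
cycle 24: idle
cycle 25: idle
cycle 26: idle
cycle 27: W1.I4
cycle 28: W1.I5

Answer: 29 cycles, utilization 9/29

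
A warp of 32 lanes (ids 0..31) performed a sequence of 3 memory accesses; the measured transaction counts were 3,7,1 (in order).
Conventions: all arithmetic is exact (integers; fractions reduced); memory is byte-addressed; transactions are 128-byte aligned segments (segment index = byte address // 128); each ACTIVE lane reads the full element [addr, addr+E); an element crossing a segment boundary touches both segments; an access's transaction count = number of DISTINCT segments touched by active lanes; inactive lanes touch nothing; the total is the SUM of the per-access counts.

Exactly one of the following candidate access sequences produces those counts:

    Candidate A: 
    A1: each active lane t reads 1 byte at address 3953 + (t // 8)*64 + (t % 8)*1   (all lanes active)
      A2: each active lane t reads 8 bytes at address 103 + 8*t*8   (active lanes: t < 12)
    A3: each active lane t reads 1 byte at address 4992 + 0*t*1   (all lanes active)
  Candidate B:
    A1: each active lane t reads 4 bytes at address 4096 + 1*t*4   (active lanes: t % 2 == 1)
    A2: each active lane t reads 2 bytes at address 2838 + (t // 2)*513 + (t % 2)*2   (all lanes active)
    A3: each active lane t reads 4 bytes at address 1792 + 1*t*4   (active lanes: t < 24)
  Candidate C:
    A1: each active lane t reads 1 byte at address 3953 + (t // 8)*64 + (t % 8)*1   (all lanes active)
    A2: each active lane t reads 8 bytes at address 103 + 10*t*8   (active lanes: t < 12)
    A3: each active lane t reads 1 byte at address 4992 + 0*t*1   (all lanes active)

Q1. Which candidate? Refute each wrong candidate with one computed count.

B: A1 gives 1 transaction, not 3
C: A2 gives 8 transactions, not 7
A: all counts match (3,7,1)

Answer: A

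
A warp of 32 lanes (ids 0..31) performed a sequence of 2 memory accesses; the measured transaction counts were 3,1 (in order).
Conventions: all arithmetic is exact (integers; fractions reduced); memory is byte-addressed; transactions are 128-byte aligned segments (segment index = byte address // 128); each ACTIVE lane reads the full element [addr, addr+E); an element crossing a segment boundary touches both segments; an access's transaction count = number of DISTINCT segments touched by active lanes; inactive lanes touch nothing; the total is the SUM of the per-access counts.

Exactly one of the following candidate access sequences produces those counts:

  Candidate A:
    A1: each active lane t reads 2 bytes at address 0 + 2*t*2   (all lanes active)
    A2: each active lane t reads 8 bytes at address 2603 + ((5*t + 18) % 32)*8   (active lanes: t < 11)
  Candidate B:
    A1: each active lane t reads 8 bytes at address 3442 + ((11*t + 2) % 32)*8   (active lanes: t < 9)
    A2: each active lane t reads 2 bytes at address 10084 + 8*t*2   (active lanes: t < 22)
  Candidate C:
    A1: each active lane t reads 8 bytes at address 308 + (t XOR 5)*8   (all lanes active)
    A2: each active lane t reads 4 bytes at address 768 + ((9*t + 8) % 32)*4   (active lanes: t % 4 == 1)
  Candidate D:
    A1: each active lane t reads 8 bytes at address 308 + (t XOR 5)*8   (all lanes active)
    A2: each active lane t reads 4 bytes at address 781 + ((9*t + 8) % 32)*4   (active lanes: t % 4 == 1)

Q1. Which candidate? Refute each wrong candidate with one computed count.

A: A1 gives 1 transaction, not 3
B: A1 gives 2 transactions, not 3
D: A2 gives 2 transactions, not 1
C: all counts match (3,1)

Answer: C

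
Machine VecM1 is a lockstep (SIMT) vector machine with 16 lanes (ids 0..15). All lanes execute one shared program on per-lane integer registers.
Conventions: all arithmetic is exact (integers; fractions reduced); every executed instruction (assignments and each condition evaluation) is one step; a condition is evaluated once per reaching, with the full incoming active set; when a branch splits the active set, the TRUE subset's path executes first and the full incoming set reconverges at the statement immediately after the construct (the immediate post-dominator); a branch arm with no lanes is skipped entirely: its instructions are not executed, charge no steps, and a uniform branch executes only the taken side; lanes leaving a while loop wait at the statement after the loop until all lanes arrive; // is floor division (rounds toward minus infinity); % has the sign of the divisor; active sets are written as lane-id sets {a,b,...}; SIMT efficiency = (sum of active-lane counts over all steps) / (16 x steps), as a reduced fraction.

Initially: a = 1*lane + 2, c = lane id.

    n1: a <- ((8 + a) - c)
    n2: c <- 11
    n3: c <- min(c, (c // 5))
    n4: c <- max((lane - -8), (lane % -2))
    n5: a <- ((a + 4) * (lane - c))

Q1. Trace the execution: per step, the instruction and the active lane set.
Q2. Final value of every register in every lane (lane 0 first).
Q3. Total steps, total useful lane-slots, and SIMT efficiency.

step 0: a <- ((8 + a) - c)           {0,1,2,3,4,5,6,7,8,9,10,11,12,13,14,15}
step 1: c <- 11                      {0,1,2,3,4,5,6,7,8,9,10,11,12,13,14,15}
step 2: c <- min(c, (c // 5))        {0,1,2,3,4,5,6,7,8,9,10,11,12,13,14,15}
step 3: c <- max((lane - -8), (lane % -2)) {0,1,2,3,4,5,6,7,8,9,10,11,12,13,14,15}
step 4: a <- ((a + 4) * (lane - c))  {0,1,2,3,4,5,6,7,8,9,10,11,12,13,14,15}

Answer: 5 steps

a: -112,-112,-112,-112,-112,-112,-112,-112,-112,-112,-112,-112,-112,-112,-112,-112
c: 8,9,10,11,12,13,14,15,16,17,18,19,20,21,22,23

steps = 5; useful = 80; efficiency = 80/80 = 1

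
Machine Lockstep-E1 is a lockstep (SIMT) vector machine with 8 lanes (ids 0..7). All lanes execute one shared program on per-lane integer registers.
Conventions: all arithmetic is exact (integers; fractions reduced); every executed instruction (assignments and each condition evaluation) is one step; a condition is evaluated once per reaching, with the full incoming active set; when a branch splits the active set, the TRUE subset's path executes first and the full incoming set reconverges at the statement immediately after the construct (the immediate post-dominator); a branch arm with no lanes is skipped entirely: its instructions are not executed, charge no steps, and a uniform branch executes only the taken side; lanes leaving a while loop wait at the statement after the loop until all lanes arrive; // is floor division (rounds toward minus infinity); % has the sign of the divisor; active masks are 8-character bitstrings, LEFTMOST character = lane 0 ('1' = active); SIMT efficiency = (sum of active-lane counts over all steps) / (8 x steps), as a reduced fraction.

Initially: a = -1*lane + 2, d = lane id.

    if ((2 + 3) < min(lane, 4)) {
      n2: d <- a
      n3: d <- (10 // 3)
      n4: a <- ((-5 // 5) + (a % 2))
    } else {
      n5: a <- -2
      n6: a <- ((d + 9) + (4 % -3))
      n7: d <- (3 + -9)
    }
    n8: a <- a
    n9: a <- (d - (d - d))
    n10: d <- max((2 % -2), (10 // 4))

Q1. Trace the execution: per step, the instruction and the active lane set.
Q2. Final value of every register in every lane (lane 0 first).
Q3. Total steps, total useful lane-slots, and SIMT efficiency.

step 0: eval ((2 + 3) < min(lane, 4)) 11111111
step 1: a <- -2                      11111111
step 2: a <- ((d + 9) + (4 % -3))    11111111
step 3: d <- (3 + -9)                11111111
step 4: a <- a                       11111111
step 5: a <- (d - (d - d))           11111111
step 6: d <- max((2 % -2), (10 // 4)) 11111111

Answer: 7 steps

a: -6,-6,-6,-6,-6,-6,-6,-6
d: 2,2,2,2,2,2,2,2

steps = 7; useful = 56; efficiency = 56/56 = 1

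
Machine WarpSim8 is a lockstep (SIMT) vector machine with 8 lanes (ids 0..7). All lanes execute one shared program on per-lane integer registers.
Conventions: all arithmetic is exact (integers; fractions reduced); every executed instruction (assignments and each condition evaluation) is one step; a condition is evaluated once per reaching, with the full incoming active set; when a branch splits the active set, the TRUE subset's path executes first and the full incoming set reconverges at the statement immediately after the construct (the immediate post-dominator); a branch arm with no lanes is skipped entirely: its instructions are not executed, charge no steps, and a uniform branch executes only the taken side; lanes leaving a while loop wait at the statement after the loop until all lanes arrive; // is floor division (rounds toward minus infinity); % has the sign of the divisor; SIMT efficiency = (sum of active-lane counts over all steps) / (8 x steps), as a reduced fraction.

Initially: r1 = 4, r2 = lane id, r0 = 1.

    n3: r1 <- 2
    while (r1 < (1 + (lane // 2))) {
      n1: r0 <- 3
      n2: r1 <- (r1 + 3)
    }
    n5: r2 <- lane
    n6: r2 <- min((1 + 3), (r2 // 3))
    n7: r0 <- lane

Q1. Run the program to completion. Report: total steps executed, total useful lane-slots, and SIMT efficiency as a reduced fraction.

Answer: 8 steps, 52 useful, 13/16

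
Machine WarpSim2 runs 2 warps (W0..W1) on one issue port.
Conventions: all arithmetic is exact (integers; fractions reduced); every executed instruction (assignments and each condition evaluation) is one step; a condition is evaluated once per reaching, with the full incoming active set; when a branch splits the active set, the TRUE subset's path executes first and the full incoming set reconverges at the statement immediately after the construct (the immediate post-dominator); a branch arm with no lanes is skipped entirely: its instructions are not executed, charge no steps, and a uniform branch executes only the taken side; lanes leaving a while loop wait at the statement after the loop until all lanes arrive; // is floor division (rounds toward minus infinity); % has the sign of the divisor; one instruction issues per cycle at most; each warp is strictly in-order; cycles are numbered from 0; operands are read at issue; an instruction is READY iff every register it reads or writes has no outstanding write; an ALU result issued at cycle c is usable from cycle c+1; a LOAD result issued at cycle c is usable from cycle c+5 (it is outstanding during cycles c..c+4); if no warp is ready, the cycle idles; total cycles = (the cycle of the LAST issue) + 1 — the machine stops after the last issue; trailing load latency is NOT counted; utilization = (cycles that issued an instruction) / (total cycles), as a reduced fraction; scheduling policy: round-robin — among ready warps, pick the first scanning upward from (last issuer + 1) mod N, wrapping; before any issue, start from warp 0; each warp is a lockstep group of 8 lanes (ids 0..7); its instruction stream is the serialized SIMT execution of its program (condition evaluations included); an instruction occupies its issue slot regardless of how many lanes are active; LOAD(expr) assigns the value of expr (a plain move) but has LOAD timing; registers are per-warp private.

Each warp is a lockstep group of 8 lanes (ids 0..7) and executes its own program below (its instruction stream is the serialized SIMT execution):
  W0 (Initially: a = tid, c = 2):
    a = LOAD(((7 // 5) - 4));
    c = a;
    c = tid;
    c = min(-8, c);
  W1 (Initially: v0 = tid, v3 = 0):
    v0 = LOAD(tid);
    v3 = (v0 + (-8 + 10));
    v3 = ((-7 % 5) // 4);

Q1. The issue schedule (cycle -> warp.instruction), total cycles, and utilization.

cycle 0: W0.I0
cycle 1: W1.I0
cycle 2: idle
cycle 3: idle
cycle 4: idle
cycle 5: W0.I1
cycle 6: W1.I1
cycle 7: W0.I2
cycle 8: W1.I2
cycle 9: W0.I3

Answer: 10 cycles, utilization 7/10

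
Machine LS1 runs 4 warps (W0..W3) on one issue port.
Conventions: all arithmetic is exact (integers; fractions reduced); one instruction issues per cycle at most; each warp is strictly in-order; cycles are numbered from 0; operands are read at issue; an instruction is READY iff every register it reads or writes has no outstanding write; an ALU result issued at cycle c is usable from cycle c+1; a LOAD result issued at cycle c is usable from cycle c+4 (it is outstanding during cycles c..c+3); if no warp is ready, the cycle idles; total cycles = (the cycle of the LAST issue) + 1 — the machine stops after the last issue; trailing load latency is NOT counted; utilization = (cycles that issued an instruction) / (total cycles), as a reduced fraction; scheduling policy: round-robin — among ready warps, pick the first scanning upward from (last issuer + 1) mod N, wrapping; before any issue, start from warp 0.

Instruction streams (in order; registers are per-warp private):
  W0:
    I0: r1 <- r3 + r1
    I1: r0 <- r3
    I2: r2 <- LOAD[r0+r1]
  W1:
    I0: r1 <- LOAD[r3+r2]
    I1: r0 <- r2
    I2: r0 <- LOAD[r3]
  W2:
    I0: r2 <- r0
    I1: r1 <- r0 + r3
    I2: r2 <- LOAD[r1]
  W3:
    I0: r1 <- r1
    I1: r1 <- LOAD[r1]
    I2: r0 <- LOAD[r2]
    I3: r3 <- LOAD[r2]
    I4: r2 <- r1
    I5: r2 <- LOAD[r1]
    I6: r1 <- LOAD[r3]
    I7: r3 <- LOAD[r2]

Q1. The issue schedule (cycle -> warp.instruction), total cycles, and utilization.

cycle 0: W0.I0
cycle 1: W1.I0
cycle 2: W2.I0
cycle 3: W3.I0
cycle 4: W0.I1
cycle 5: W1.I1
cycle 6: W2.I1
cycle 7: W3.I1
cycle 8: W0.I2
cycle 9: W1.I2
cycle 10: W2.I2
cycle 11: W3.I2
cycle 12: W3.I3
cycle 13: W3.I4
cycle 14: W3.I5
cycle 15: idle
cycle 16: W3.I6
cycle 17: idle
cycle 18: W3.I7

Answer: 19 cycles, utilization 17/19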